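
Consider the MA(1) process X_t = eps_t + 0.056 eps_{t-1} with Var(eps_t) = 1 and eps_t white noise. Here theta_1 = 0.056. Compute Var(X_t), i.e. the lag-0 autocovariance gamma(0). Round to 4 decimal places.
\gamma(0) = 1.0031

For an MA(q) process X_t = eps_t + sum_i theta_i eps_{t-i} with
Var(eps_t) = sigma^2, the variance is
  gamma(0) = sigma^2 * (1 + sum_i theta_i^2).
  sum_i theta_i^2 = (0.056)^2 = 0.003136.
  gamma(0) = 1 * (1 + 0.003136) = 1 * 1.003136 = 1.003136, which rounds to 1.0031.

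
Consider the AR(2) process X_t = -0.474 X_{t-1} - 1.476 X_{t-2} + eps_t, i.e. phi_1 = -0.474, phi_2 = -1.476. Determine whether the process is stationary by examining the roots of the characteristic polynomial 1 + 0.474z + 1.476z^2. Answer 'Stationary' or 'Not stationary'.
\text{Not stationary}

The AR(p) characteristic polynomial is P(z) = 1 + 0.474z + 1.476z^2.
Stationarity requires all roots to lie outside the unit circle, i.e. |z| > 1 for every root.
Set 1 + (0.474) z + (1.476) z^2 = 0, i.e. a z^2 + b z + c = 0 with a = 1.476, b = 0.474, c = 1.
Discriminant D = b^2 - 4ac = (0.474)^2 - 4*(1.476)*1 = 0.224676 - (5.904) = -5.679324.
D < 0, so the roots are the complex-conjugate pair z = (-b +/- i sqrt(-D)) / (2a) = -0.1606 +/- 0.8073i.
For a conjugate pair |z|^2 = z * conj(z) = (product of roots) = c/a = 1/(1.476) = 0.677507, so |z| = sqrt(0.677507) = 0.8231 for both roots.
Moduli of all roots: 0.8231, 0.8231.
All moduli strictly greater than 1? No.
Verdict: Not stationary.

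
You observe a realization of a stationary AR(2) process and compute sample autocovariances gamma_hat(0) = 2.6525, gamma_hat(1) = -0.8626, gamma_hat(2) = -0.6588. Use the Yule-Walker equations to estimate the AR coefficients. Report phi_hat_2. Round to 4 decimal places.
\hat\phi_{2} = -0.3960

The Yule-Walker equations for an AR(p) process read, in matrix form,
  Gamma_p phi = r_p,   with   (Gamma_p)_{ij} = gamma(|i - j|),
                       (r_p)_i = gamma(i),   i,j = 1..p.
Substitute the sample gammas (Toeplitz matrix and right-hand side of size 2):
  Gamma_p = [[2.6525, -0.8626], [-0.8626, 2.6525]]
  r_p     = [-0.8626, -0.6588]
Written out:
  2.6525 phi_1 - 0.8626 phi_2 = -0.8626
  -0.8626 phi_1 + 2.6525 phi_2 = -0.6588
Solve by Cramer's rule:
  det = gamma(0)^2 - gamma(1)^2 = (2.6525)^2 - (-0.8626)^2 = 7.03575625 - 0.74407876 = 6.29167749
  phi_hat_1 = [gamma(1) gamma(0) - gamma(1) gamma(2)] / det = [(-0.8626)(2.6525) - (-0.8626)(-0.6588)] / 6.29167749 = -2.85632738 / 6.29167749 = -0.454
  phi_hat_2 = [gamma(0) gamma(2) - gamma(1)^2] / det = [(2.6525)(-0.6588) - (-0.8626)^2] / 6.29167749 = -2.49154576 / 6.29167749 = -0.396
So phi_hat = [-0.4540, -0.3960].
Therefore phi_hat_2 = -0.3960.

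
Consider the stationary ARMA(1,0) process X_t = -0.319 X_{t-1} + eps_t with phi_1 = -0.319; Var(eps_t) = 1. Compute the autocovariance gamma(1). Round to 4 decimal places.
\gamma(1) = -0.3551

Multiply the model equation by X_{t-k} and take expectations. With theta_0 = psi_0 = 1 and psi_j the MA(infinity) weights, this gives
  gamma(k) - sum_i phi_i gamma(k-i) = c_k,
  c_k = sigma^2 * sum_{j=k..q} theta_j psi_{j-k}   (c_k = 0 for k > q),
using gamma(-m) = gamma(m).
Pure AR (q = 0): c_0 = sigma^2 = 1, c_k = 0 for k >= 1.
Equations for k = 0 and k = 1 (AR order 1):
  gamma(0) = phi_1 gamma(1) + c_0
  gamma(1) = phi_1 gamma(0) + c_1
Substituting the second into the first: gamma(0) (1 - phi_1^2) = c_0 + phi_1 c_1, so
  gamma(0) = c_0 / (1 - phi_1^2) = 1 / (1 - (-0.319)^2) = 1 / 0.898239 = 1.113289.
  gamma(1) = phi_1 gamma(0) = (-0.319)(1.113289) = -0.355139.
Therefore gamma(1) = -0.3551 (to 4 decimal places).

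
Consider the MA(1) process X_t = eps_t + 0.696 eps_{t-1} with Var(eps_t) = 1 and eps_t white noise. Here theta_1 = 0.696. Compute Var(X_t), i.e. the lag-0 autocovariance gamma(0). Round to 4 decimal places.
\gamma(0) = 1.4844

For an MA(q) process X_t = eps_t + sum_i theta_i eps_{t-i} with
Var(eps_t) = sigma^2, the variance is
  gamma(0) = sigma^2 * (1 + sum_i theta_i^2).
  sum_i theta_i^2 = (0.696)^2 = 0.484416.
  gamma(0) = 1 * (1 + 0.484416) = 1 * 1.484416 = 1.484416, which rounds to 1.4844.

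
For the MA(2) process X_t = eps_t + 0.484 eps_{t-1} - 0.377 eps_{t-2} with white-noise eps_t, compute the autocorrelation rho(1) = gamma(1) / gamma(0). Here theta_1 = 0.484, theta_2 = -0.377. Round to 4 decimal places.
\rho(1) = 0.2191

For an MA(q) process with theta_0 = 1, the autocovariance is
  gamma(k) = sigma^2 * sum_{i=0..q-k} theta_i * theta_{i+k},
and rho(k) = gamma(k) / gamma(0). Sigma^2 cancels.
  numerator   = (1)*(0.484) + (0.484)*(-0.377) = 0.301532.
  denominator = (1)^2 + (0.484)^2 + (-0.377)^2 = 1.376385.
  rho(1) = 0.301532 / 1.376385 = 0.2191.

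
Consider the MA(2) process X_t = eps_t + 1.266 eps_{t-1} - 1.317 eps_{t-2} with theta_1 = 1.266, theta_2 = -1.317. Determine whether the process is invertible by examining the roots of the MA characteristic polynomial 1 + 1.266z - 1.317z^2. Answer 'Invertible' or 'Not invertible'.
\text{Not invertible}

The MA(q) characteristic polynomial is P(z) = 1 + 1.266z - 1.317z^2.
Invertibility requires all roots to lie outside the unit circle, i.e. |z| > 1 for every root.
Set 1 + (1.266) z + (-1.317) z^2 = 0, i.e. a z^2 + b z + c = 0 with a = -1.317, b = 1.266, c = 1.
Discriminant D = b^2 - 4ac = (1.266)^2 - 4*(-1.317)*1 = 1.602756 - (-5.268) = 6.870756.
D >= 0, so the roots are real: z = (-b +/- sqrt(D)) / (2a) = (-1.266 +/- 2.621213) / (-2.634).
  z_1 = (-1.266 + 2.621213) / (-2.634) = -0.5145,   |z_1| = 0.5145.
  z_2 = (-1.266 - 2.621213) / (-2.634) = 1.4758,   |z_2| = 1.4758.
Moduli of all roots: 0.5145, 1.4758.
All moduli strictly greater than 1? No.
Verdict: Not invertible.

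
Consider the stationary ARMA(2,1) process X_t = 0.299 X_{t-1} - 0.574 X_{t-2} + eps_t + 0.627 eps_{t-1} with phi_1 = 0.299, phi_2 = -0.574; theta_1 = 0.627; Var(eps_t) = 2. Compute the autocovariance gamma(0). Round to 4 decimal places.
\gamma(0) = 5.0480

Multiply the model equation by X_{t-k} and take expectations. With theta_0 = psi_0 = 1 and psi_j the MA(infinity) weights, this gives
  gamma(k) - sum_i phi_i gamma(k-i) = c_k,
  c_k = sigma^2 * sum_{j=k..q} theta_j psi_{j-k}   (c_k = 0 for k > q),
using gamma(-m) = gamma(m).
psi-weights needed (psi_j = theta_j + sum_i phi_i psi_{j-i}):
  psi_1 = theta_1 + phi_1 = 0.627 + (0.299) = 0.926
Right-hand sides:
  c_0 = sigma^2 (1 + theta_1 psi_1) = 2 * (1 + (0.627)(0.926)) = 2 * 1.580602 = 3.161204
  c_1 = sigma^2 theta_1 = 2 * (0.627) = 1.254
  c_2 = 0
Equations for k = 0, 1, 2 (AR order 2, c_2 = 0):
  (E0) gamma(0) = phi_1 gamma(1) + phi_2 gamma(2) + c_0
  (E1) gamma(1) = phi_1 gamma(0) + phi_2 gamma(1) + c_1
  (E2) gamma(2) = phi_1 gamma(1) + phi_2 gamma(0)
From (E1): gamma(1) = A gamma(0) + B with
  A = phi_1 / (1 - phi_2) = 0.299 / 1.574 = 0.189962,   B = c_1 / (1 - phi_2) = 1.254 / 1.574 = 0.796696.
Insert (E2) into (E0): gamma(0) (1 - phi_2^2) = phi_1 (1 + phi_2) gamma(1) + c_0.
  phi_1 (1 + phi_2) = (0.299)(0.426) = 0.127374,   1 - phi_2^2 = 0.670524.
Replace gamma(1) by A gamma(0) + B and collect gamma(0):
  gamma(0) [0.670524 - (0.127374)(0.189962)] = (0.127374)(0.796696) + 3.161204
  gamma(0) * 0.646328 = 3.262682
  gamma(0) = 3.262682 / 0.646328 = 5.04803.
Therefore gamma(0) = 5.0480 (to 4 decimal places).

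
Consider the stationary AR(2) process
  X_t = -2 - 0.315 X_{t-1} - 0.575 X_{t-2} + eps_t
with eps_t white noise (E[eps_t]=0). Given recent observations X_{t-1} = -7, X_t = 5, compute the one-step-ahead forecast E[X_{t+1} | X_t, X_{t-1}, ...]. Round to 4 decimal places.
E[X_{t+1} \mid \mathcal F_t] = 0.4500

For an AR(p) model X_t = c + sum_i phi_i X_{t-i} + eps_t, the
one-step-ahead conditional mean is
  E[X_{t+1} | X_t, ...] = c + sum_i phi_i X_{t+1-i}.
Substitute known values:
  E[X_{t+1} | ...] = -2 + (-0.315) * (5) + (-0.575) * (-7)
                   = 0.4500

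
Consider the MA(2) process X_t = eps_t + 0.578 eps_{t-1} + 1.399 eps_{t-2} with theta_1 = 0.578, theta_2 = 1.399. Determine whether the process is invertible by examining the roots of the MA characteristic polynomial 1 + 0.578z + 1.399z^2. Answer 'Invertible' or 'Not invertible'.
\text{Not invertible}

The MA(q) characteristic polynomial is P(z) = 1 + 0.578z + 1.399z^2.
Invertibility requires all roots to lie outside the unit circle, i.e. |z| > 1 for every root.
Set 1 + (0.578) z + (1.399) z^2 = 0, i.e. a z^2 + b z + c = 0 with a = 1.399, b = 0.578, c = 1.
Discriminant D = b^2 - 4ac = (0.578)^2 - 4*(1.399)*1 = 0.334084 - (5.596) = -5.261916.
D < 0, so the roots are the complex-conjugate pair z = (-b +/- i sqrt(-D)) / (2a) = -0.2066 +/- 0.8198i.
For a conjugate pair |z|^2 = z * conj(z) = (product of roots) = c/a = 1/(1.399) = 0.714796, so |z| = sqrt(0.714796) = 0.8455 for both roots.
Moduli of all roots: 0.8455, 0.8455.
All moduli strictly greater than 1? No.
Verdict: Not invertible.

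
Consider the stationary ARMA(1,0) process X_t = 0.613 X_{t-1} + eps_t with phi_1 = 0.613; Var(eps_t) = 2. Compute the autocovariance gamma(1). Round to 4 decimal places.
\gamma(1) = 1.9640

Multiply the model equation by X_{t-k} and take expectations. With theta_0 = psi_0 = 1 and psi_j the MA(infinity) weights, this gives
  gamma(k) - sum_i phi_i gamma(k-i) = c_k,
  c_k = sigma^2 * sum_{j=k..q} theta_j psi_{j-k}   (c_k = 0 for k > q),
using gamma(-m) = gamma(m).
Pure AR (q = 0): c_0 = sigma^2 = 2, c_k = 0 for k >= 1.
Equations for k = 0 and k = 1 (AR order 1):
  gamma(0) = phi_1 gamma(1) + c_0
  gamma(1) = phi_1 gamma(0) + c_1
Substituting the second into the first: gamma(0) (1 - phi_1^2) = c_0 + phi_1 c_1, so
  gamma(0) = c_0 / (1 - phi_1^2) = 2 / (1 - (0.613)^2) = 2 / 0.624231 = 3.203942.
  gamma(1) = phi_1 gamma(0) = (0.613)(3.203942) = 1.964017.
Therefore gamma(1) = 1.9640 (to 4 decimal places).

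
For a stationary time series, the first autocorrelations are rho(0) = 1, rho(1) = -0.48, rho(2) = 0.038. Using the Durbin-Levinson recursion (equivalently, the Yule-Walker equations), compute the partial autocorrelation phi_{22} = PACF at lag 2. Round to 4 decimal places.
\phi_{22} = -0.2500

The PACF at lag k is phi_{kk}, the last component of the solution
to the Yule-Walker system G_k phi = r_k where
  (G_k)_{ij} = rho(|i - j|), (r_k)_i = rho(i), i,j = 1..k.
Equivalently, Durbin-Levinson gives phi_{kk} iteratively:
  phi_{11} = rho(1)
  phi_{kk} = [rho(k) - sum_{j=1..k-1} phi_{k-1,j} rho(k-j)]
            / [1 - sum_{j=1..k-1} phi_{k-1,j} rho(j)],
  phi_{k,j} = phi_{k-1,j} - phi_{kk} phi_{k-1,k-j},  j = 1..k-1.
Step k = 1:
  phi_11 = rho(1) = -0.48.
Step k = 2:
  phi_22 = [rho(2) - phi_11 rho(1)] / [1 - phi_11 rho(1)] = [0.038 - (-0.48)(-0.48)] / [1 - (-0.48)(-0.48)]
         = -0.1924 / 0.7696 = -0.25.
Therefore phi_{22} = -0.2500.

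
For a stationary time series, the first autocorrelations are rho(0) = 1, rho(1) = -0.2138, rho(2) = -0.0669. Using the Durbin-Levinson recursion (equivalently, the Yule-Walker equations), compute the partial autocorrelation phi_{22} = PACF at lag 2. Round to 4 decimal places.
\phi_{22} = -0.1180

The PACF at lag k is phi_{kk}, the last component of the solution
to the Yule-Walker system G_k phi = r_k where
  (G_k)_{ij} = rho(|i - j|), (r_k)_i = rho(i), i,j = 1..k.
Equivalently, Durbin-Levinson gives phi_{kk} iteratively:
  phi_{11} = rho(1)
  phi_{kk} = [rho(k) - sum_{j=1..k-1} phi_{k-1,j} rho(k-j)]
            / [1 - sum_{j=1..k-1} phi_{k-1,j} rho(j)],
  phi_{k,j} = phi_{k-1,j} - phi_{kk} phi_{k-1,k-j},  j = 1..k-1.
Step k = 1:
  phi_11 = rho(1) = -0.2138.
Step k = 2:
  phi_22 = [rho(2) - phi_11 rho(1)] / [1 - phi_11 rho(1)] = [-0.0669 - (-0.2138)(-0.2138)] / [1 - (-0.2138)(-0.2138)]
         = -0.11261044 / 0.95428956 = -0.118.
Therefore phi_{22} = -0.1180.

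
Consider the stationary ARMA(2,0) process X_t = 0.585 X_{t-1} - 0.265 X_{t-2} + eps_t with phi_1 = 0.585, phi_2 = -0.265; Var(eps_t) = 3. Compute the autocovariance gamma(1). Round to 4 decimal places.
\gamma(1) = 1.8981

Multiply the model equation by X_{t-k} and take expectations. With theta_0 = psi_0 = 1 and psi_j the MA(infinity) weights, this gives
  gamma(k) - sum_i phi_i gamma(k-i) = c_k,
  c_k = sigma^2 * sum_{j=k..q} theta_j psi_{j-k}   (c_k = 0 for k > q),
using gamma(-m) = gamma(m).
Pure AR (q = 0): c_0 = sigma^2 = 3, c_k = 0 for k >= 1.
Equations for k = 0, 1, 2 (AR order 2, c_2 = 0):
  (E0) gamma(0) = phi_1 gamma(1) + phi_2 gamma(2) + c_0
  (E1) gamma(1) = phi_1 gamma(0) + phi_2 gamma(1) + c_1
  (E2) gamma(2) = phi_1 gamma(1) + phi_2 gamma(0)
From (E1): gamma(1) = A gamma(0) + B with
  A = phi_1 / (1 - phi_2) = 0.585 / 1.265 = 0.462451,   B = c_1 / (1 - phi_2) = 0 / 1.265 = 0.
Insert (E2) into (E0): gamma(0) (1 - phi_2^2) = phi_1 (1 + phi_2) gamma(1) + c_0.
  phi_1 (1 + phi_2) = (0.585)(0.735) = 0.429975,   1 - phi_2^2 = 0.929775.
Replace gamma(1) by A gamma(0) + B and collect gamma(0):
  gamma(0) [0.929775 - (0.429975)(0.462451)] = c_0 = 3
  gamma(0) * 0.730933 = 3
  gamma(0) = 3 / 0.730933 = 4.104344.
  gamma(1) = A gamma(0) = (0.462451)(4.104344) = 1.898057.
Therefore gamma(1) = 1.8981 (to 4 decimal places).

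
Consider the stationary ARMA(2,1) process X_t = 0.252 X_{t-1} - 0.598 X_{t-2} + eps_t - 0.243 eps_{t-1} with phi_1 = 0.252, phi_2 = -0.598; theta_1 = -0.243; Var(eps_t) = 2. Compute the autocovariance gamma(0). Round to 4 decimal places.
\gamma(0) = 3.1366

Multiply the model equation by X_{t-k} and take expectations. With theta_0 = psi_0 = 1 and psi_j the MA(infinity) weights, this gives
  gamma(k) - sum_i phi_i gamma(k-i) = c_k,
  c_k = sigma^2 * sum_{j=k..q} theta_j psi_{j-k}   (c_k = 0 for k > q),
using gamma(-m) = gamma(m).
psi-weights needed (psi_j = theta_j + sum_i phi_i psi_{j-i}):
  psi_1 = theta_1 + phi_1 = -0.243 + (0.252) = 0.009
Right-hand sides:
  c_0 = sigma^2 (1 + theta_1 psi_1) = 2 * (1 + (-0.243)(0.009)) = 2 * 0.997813 = 1.995626
  c_1 = sigma^2 theta_1 = 2 * (-0.243) = -0.486
  c_2 = 0
Equations for k = 0, 1, 2 (AR order 2, c_2 = 0):
  (E0) gamma(0) = phi_1 gamma(1) + phi_2 gamma(2) + c_0
  (E1) gamma(1) = phi_1 gamma(0) + phi_2 gamma(1) + c_1
  (E2) gamma(2) = phi_1 gamma(1) + phi_2 gamma(0)
From (E1): gamma(1) = A gamma(0) + B with
  A = phi_1 / (1 - phi_2) = 0.252 / 1.598 = 0.157697,   B = c_1 / (1 - phi_2) = -0.486 / 1.598 = -0.30413.
Insert (E2) into (E0): gamma(0) (1 - phi_2^2) = phi_1 (1 + phi_2) gamma(1) + c_0.
  phi_1 (1 + phi_2) = (0.252)(0.402) = 0.101304,   1 - phi_2^2 = 0.642396.
Replace gamma(1) by A gamma(0) + B and collect gamma(0):
  gamma(0) [0.642396 - (0.101304)(0.157697)] = (0.101304)(-0.30413) + 1.995626
  gamma(0) * 0.626421 = 1.964816
  gamma(0) = 1.964816 / 0.626421 = 3.136577.
Therefore gamma(0) = 3.1366 (to 4 decimal places).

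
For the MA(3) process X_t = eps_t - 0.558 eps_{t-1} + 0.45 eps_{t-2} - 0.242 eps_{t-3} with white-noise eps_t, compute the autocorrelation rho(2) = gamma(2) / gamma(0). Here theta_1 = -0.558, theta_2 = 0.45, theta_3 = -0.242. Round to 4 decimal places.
\rho(2) = 0.3721

For an MA(q) process with theta_0 = 1, the autocovariance is
  gamma(k) = sigma^2 * sum_{i=0..q-k} theta_i * theta_{i+k},
and rho(k) = gamma(k) / gamma(0). Sigma^2 cancels.
  numerator   = (1)*(0.45) + (-0.558)*(-0.242) = 0.585036.
  denominator = (1)^2 + (-0.558)^2 + (0.45)^2 + (-0.242)^2 = 1.572428.
  rho(2) = 0.585036 / 1.572428 = 0.3721.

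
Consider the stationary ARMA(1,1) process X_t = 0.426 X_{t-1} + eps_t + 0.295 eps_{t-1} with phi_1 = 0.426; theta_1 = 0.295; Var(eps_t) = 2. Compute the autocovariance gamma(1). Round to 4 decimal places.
\gamma(1) = 1.9831

Multiply the model equation by X_{t-k} and take expectations. With theta_0 = psi_0 = 1 and psi_j the MA(infinity) weights, this gives
  gamma(k) - sum_i phi_i gamma(k-i) = c_k,
  c_k = sigma^2 * sum_{j=k..q} theta_j psi_{j-k}   (c_k = 0 for k > q),
using gamma(-m) = gamma(m).
psi-weights needed (psi_j = theta_j + sum_i phi_i psi_{j-i}):
  psi_1 = theta_1 + phi_1 = 0.295 + (0.426) = 0.721
Right-hand sides:
  c_0 = sigma^2 (1 + theta_1 psi_1) = 2 * (1 + (0.295)(0.721)) = 2 * 1.212695 = 2.42539
  c_1 = sigma^2 theta_1 = 2 * (0.295) = 0.59
  c_2 = 0
Equations for k = 0 and k = 1 (AR order 1):
  gamma(0) = phi_1 gamma(1) + c_0
  gamma(1) = phi_1 gamma(0) + c_1
Substituting the second into the first: gamma(0) (1 - phi_1^2) = c_0 + phi_1 c_1, so
  gamma(0) = (c_0 + phi_1 c_1) / (1 - phi_1^2) = (2.42539 + (0.426)(0.59)) / (1 - (0.426)^2) = 2.67673 / 0.818524 = 3.270191.
  gamma(1) = phi_1 gamma(0) + c_1 = (0.426)(3.270191) + (0.59) = 1.983101.
Therefore gamma(1) = 1.9831 (to 4 decimal places).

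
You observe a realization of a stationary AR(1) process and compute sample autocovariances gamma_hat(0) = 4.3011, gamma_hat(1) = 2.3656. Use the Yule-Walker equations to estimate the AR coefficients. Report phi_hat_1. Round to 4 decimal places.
\hat\phi_{1} = 0.5500

The Yule-Walker equations for an AR(p) process read, in matrix form,
  Gamma_p phi = r_p,   with   (Gamma_p)_{ij} = gamma(|i - j|),
                       (r_p)_i = gamma(i),   i,j = 1..p.
Substitute the sample gammas (Toeplitz matrix and right-hand side of size 1):
  Gamma_p = [[4.3011]]
  r_p     = [2.3656]
With p = 1 this is the single equation gamma(0) phi_1 = gamma(1):
  phi_hat_1 = gamma(1) / gamma(0) = 2.3656 / 4.3011 = 0.5500.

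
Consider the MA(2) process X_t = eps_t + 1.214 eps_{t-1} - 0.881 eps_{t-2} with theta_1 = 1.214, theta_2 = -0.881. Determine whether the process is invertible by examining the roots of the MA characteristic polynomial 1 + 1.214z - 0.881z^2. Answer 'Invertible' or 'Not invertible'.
\text{Not invertible}

The MA(q) characteristic polynomial is P(z) = 1 + 1.214z - 0.881z^2.
Invertibility requires all roots to lie outside the unit circle, i.e. |z| > 1 for every root.
Set 1 + (1.214) z + (-0.881) z^2 = 0, i.e. a z^2 + b z + c = 0 with a = -0.881, b = 1.214, c = 1.
Discriminant D = b^2 - 4ac = (1.214)^2 - 4*(-0.881)*1 = 1.473796 - (-3.524) = 4.997796.
D >= 0, so the roots are real: z = (-b +/- sqrt(D)) / (2a) = (-1.214 +/- 2.235575) / (-1.762).
  z_1 = (-1.214 + 2.235575) / (-1.762) = -0.5798,   |z_1| = 0.5798.
  z_2 = (-1.214 - 2.235575) / (-1.762) = 1.9578,   |z_2| = 1.9578.
Moduli of all roots: 0.5798, 1.9578.
All moduli strictly greater than 1? No.
Verdict: Not invertible.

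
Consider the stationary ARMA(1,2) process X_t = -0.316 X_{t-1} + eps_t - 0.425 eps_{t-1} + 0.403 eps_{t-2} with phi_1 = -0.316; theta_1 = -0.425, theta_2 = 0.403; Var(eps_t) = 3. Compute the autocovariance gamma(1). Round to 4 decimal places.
\gamma(1) = -4.0669

Multiply the model equation by X_{t-k} and take expectations. With theta_0 = psi_0 = 1 and psi_j the MA(infinity) weights, this gives
  gamma(k) - sum_i phi_i gamma(k-i) = c_k,
  c_k = sigma^2 * sum_{j=k..q} theta_j psi_{j-k}   (c_k = 0 for k > q),
using gamma(-m) = gamma(m).
psi-weights needed (psi_j = theta_j + sum_i phi_i psi_{j-i}):
  psi_1 = theta_1 + phi_1 = -0.425 + (-0.316) = -0.741
  psi_2 = theta_2 + phi_1 psi_1 = 0.403 + (-0.316)(-0.741) = 0.637156
Right-hand sides:
  c_0 = sigma^2 (1 + theta_1 psi_1 + theta_2 psi_2) = 3 * (1 + (-0.425)(-0.741) + (0.403)(0.637156)) = 3 * 1.571699 = 4.715097
  c_1 = sigma^2 (theta_1 + theta_2 psi_1) = 3 * (-0.425 + (0.403)(-0.741)) = -2.170869
  c_2 = sigma^2 theta_2 = 3 * (0.403) = 1.209
Equations for k = 0 and k = 1 (AR order 1):
  gamma(0) = phi_1 gamma(1) + c_0
  gamma(1) = phi_1 gamma(0) + c_1
Substituting the second into the first: gamma(0) (1 - phi_1^2) = c_0 + phi_1 c_1, so
  gamma(0) = (c_0 + phi_1 c_1) / (1 - phi_1^2) = (4.715097 + (-0.316)(-2.170869)) / (1 - (-0.316)^2) = 5.401091 / 0.900144 = 6.000252.
  gamma(1) = phi_1 gamma(0) + c_1 = (-0.316)(6.000252) + (-2.170869) = -4.066949.
Therefore gamma(1) = -4.0669 (to 4 decimal places).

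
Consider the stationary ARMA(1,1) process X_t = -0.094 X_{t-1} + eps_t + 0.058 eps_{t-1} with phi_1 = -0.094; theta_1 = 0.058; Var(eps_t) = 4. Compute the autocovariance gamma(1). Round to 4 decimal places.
\gamma(1) = -0.1445

Multiply the model equation by X_{t-k} and take expectations. With theta_0 = psi_0 = 1 and psi_j the MA(infinity) weights, this gives
  gamma(k) - sum_i phi_i gamma(k-i) = c_k,
  c_k = sigma^2 * sum_{j=k..q} theta_j psi_{j-k}   (c_k = 0 for k > q),
using gamma(-m) = gamma(m).
psi-weights needed (psi_j = theta_j + sum_i phi_i psi_{j-i}):
  psi_1 = theta_1 + phi_1 = 0.058 + (-0.094) = -0.036
Right-hand sides:
  c_0 = sigma^2 (1 + theta_1 psi_1) = 4 * (1 + (0.058)(-0.036)) = 4 * 0.997912 = 3.991648
  c_1 = sigma^2 theta_1 = 4 * (0.058) = 0.232
  c_2 = 0
Equations for k = 0 and k = 1 (AR order 1):
  gamma(0) = phi_1 gamma(1) + c_0
  gamma(1) = phi_1 gamma(0) + c_1
Substituting the second into the first: gamma(0) (1 - phi_1^2) = c_0 + phi_1 c_1, so
  gamma(0) = (c_0 + phi_1 c_1) / (1 - phi_1^2) = (3.991648 + (-0.094)(0.232)) / (1 - (-0.094)^2) = 3.96984 / 0.991164 = 4.00523.
  gamma(1) = phi_1 gamma(0) + c_1 = (-0.094)(4.00523) + (0.232) = -0.144492.
Therefore gamma(1) = -0.1445 (to 4 decimal places).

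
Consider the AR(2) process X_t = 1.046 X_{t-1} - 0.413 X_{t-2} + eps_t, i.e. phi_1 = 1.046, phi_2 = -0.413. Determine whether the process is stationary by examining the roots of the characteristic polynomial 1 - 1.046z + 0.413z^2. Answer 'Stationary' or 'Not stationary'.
\text{Stationary}

The AR(p) characteristic polynomial is P(z) = 1 - 1.046z + 0.413z^2.
Stationarity requires all roots to lie outside the unit circle, i.e. |z| > 1 for every root.
Set 1 + (-1.046) z + (0.413) z^2 = 0, i.e. a z^2 + b z + c = 0 with a = 0.413, b = -1.046, c = 1.
Discriminant D = b^2 - 4ac = (-1.046)^2 - 4*(0.413)*1 = 1.094116 - (1.652) = -0.557884.
D < 0, so the roots are the complex-conjugate pair z = (-b +/- i sqrt(-D)) / (2a) = 1.2663 +/- 0.9043i.
For a conjugate pair |z|^2 = z * conj(z) = (product of roots) = c/a = 1/(0.413) = 2.421308, so |z| = sqrt(2.421308) = 1.5561 for both roots.
Moduli of all roots: 1.5561, 1.5561.
All moduli strictly greater than 1? Yes.
Verdict: Stationary.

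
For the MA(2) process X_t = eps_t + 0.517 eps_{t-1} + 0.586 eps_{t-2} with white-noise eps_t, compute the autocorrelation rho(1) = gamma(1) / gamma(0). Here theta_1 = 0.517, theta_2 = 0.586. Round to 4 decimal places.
\rho(1) = 0.5091

For an MA(q) process with theta_0 = 1, the autocovariance is
  gamma(k) = sigma^2 * sum_{i=0..q-k} theta_i * theta_{i+k},
and rho(k) = gamma(k) / gamma(0). Sigma^2 cancels.
  numerator   = (1)*(0.517) + (0.517)*(0.586) = 0.819962.
  denominator = (1)^2 + (0.517)^2 + (0.586)^2 = 1.610685.
  rho(1) = 0.819962 / 1.610685 = 0.5091.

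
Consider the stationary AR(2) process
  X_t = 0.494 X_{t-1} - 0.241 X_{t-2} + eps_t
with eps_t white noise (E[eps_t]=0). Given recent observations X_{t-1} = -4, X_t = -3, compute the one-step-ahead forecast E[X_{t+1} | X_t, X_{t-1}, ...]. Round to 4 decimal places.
E[X_{t+1} \mid \mathcal F_t] = -0.5180

For an AR(p) model X_t = c + sum_i phi_i X_{t-i} + eps_t, the
one-step-ahead conditional mean is
  E[X_{t+1} | X_t, ...] = c + sum_i phi_i X_{t+1-i}.
Substitute known values:
  E[X_{t+1} | ...] = (0.494) * (-3) + (-0.241) * (-4)
                   = -0.5180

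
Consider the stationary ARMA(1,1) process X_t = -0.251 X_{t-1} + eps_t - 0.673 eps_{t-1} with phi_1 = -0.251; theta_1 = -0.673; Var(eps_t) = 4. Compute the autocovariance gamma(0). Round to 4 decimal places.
\gamma(0) = 7.6447

Multiply the model equation by X_{t-k} and take expectations. With theta_0 = psi_0 = 1 and psi_j the MA(infinity) weights, this gives
  gamma(k) - sum_i phi_i gamma(k-i) = c_k,
  c_k = sigma^2 * sum_{j=k..q} theta_j psi_{j-k}   (c_k = 0 for k > q),
using gamma(-m) = gamma(m).
psi-weights needed (psi_j = theta_j + sum_i phi_i psi_{j-i}):
  psi_1 = theta_1 + phi_1 = -0.673 + (-0.251) = -0.924
Right-hand sides:
  c_0 = sigma^2 (1 + theta_1 psi_1) = 4 * (1 + (-0.673)(-0.924)) = 4 * 1.621852 = 6.487408
  c_1 = sigma^2 theta_1 = 4 * (-0.673) = -2.692
  c_2 = 0
Equations for k = 0 and k = 1 (AR order 1):
  gamma(0) = phi_1 gamma(1) + c_0
  gamma(1) = phi_1 gamma(0) + c_1
Substituting the second into the first: gamma(0) (1 - phi_1^2) = c_0 + phi_1 c_1, so
  gamma(0) = (c_0 + phi_1 c_1) / (1 - phi_1^2) = (6.487408 + (-0.251)(-2.692)) / (1 - (-0.251)^2) = 7.1631 / 0.936999 = 7.644725.
Therefore gamma(0) = 7.6447 (to 4 decimal places).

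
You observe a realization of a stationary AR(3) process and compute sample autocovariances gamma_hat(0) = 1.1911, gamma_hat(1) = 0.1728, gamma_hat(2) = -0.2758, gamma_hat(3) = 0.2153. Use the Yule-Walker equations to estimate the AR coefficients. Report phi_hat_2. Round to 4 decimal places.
\hat\phi_{2} = -0.3100

The Yule-Walker equations for an AR(p) process read, in matrix form,
  Gamma_p phi = r_p,   with   (Gamma_p)_{ij} = gamma(|i - j|),
                       (r_p)_i = gamma(i),   i,j = 1..p.
Substitute the sample gammas (Toeplitz matrix and right-hand side of size 3):
  Gamma_p = [[1.1911, 0.1728, -0.2758], [0.1728, 1.1911, 0.1728], [-0.2758, 0.1728, 1.1911]]
  r_p     = [0.1728, -0.2758, 0.2153]
Written out (R1..R3):
  (R1) 1.1911 phi_1 + 0.1728 phi_2 - 0.2758 phi_3 = 0.1728
  (R2) 0.1728 phi_1 + 1.1911 phi_2 + 0.1728 phi_3 = -0.2758
  (R3) -0.2758 phi_1 + 0.1728 phi_2 + 1.1911 phi_3 = 0.2153
Gaussian elimination:
  R2 <- R2 - (0.1728/1.1911) R1 = R2 - (0.145076) R1:  1.166031 phi_2 + 0.212812 phi_3 = -0.300869
  R3 <- R3 - (-0.2758/1.1911) R1 = R3 - (-0.231551) R1:  0.212812 phi_2 + 1.127238 phi_3 = 0.255312
  R3 <- R3 - (0.212812/1.166031) R2 = R3 - (0.18251) R2:  1.088398 phi_3 = 0.310223
Back-substitution:
  phi_hat_3 = 0.310223 / 1.088398 = 0.285028
  phi_hat_2 = (-0.300869 - (0.212812)(0.285028)) / 1.166031 = -0.310049
  phi_hat_1 = (0.1728 - (0.1728)(-0.310049) - (-0.2758)(0.285028)) / 1.1911 = 0.256055
So phi_hat = [0.2561, -0.3100, 0.2850].
Therefore phi_hat_2 = -0.3100.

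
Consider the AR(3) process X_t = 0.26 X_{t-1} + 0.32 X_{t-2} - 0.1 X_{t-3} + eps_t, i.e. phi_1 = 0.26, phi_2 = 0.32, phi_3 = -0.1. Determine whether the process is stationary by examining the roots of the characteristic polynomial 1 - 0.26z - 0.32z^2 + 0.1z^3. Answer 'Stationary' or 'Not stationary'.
\text{Stationary}

The AR(p) characteristic polynomial is P(z) = 1 - 0.26z - 0.32z^2 + 0.1z^3.
Stationarity requires all roots to lie outside the unit circle, i.e. |z| > 1 for every root.
Degree 3: look for a simple real root z0 first, then factor out (1 - z/z0) and solve the remaining quadratic.
Testing z0 = 2: P(2) = 1 + (-0.26)(2) + (-0.32)(2)^2 + (0.1)(2)^3
  = 1 + (-0.52) + (-1.28) + (0.8) = 0.  So z_0 = 2 is a root, |z_0| = 2.
Divide out the factor (1 - 0.5 z) = (1 - z/z0) (since 1/z0 = 0.5):
  P(z) = (1 - 0.5 z)(1 + (0.24) z + (-0.2) z^2)
  [check: z-coef 0.24 - (0.5) = -0.26; z^2-coef -0.2 - (0.5)(0.24) = -0.32; z^3-coef -(0.5)(-0.2) = 0.1.]
Remaining roots from the quadratic factor 1 + (0.24) z + (-0.2) z^2:
  Set 1 + (0.24) z + (-0.2) z^2 = 0, i.e. a z^2 + b z + c = 0 with a = -0.2, b = 0.24, c = 1.
  Discriminant D = b^2 - 4ac = (0.24)^2 - 4*(-0.2)*1 = 0.0576 - (-0.8) = 0.8576.
  D >= 0, so the roots are real: z = (-b +/- sqrt(D)) / (2a) = (-0.24 +/- 0.926067) / (-0.4).
    z_1 = (-0.24 + 0.926067) / (-0.4) = -1.7152,   |z_1| = 1.7152.
    z_2 = (-0.24 - 0.926067) / (-0.4) = 2.9152,   |z_2| = 2.9152.
Moduli of all roots: 2.0000, 1.7152, 2.9152.
All moduli strictly greater than 1? Yes.
Verdict: Stationary.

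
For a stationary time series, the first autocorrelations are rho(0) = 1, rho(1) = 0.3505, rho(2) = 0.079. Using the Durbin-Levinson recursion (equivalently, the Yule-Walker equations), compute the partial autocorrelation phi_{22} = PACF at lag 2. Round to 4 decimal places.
\phi_{22} = -0.0500

The PACF at lag k is phi_{kk}, the last component of the solution
to the Yule-Walker system G_k phi = r_k where
  (G_k)_{ij} = rho(|i - j|), (r_k)_i = rho(i), i,j = 1..k.
Equivalently, Durbin-Levinson gives phi_{kk} iteratively:
  phi_{11} = rho(1)
  phi_{kk} = [rho(k) - sum_{j=1..k-1} phi_{k-1,j} rho(k-j)]
            / [1 - sum_{j=1..k-1} phi_{k-1,j} rho(j)],
  phi_{k,j} = phi_{k-1,j} - phi_{kk} phi_{k-1,k-j},  j = 1..k-1.
Step k = 1:
  phi_11 = rho(1) = 0.3505.
Step k = 2:
  phi_22 = [rho(2) - phi_11 rho(1)] / [1 - phi_11 rho(1)] = [0.079 - (0.3505)(0.3505)] / [1 - (0.3505)(0.3505)]
         = -0.04385025 / 0.87714975 = -0.05.
Therefore phi_{22} = -0.0500.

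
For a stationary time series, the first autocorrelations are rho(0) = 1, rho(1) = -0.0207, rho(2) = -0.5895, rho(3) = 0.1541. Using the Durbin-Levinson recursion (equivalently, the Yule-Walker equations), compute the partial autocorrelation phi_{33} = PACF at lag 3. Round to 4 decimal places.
\phi_{33} = 0.1880

The PACF at lag k is phi_{kk}, the last component of the solution
to the Yule-Walker system G_k phi = r_k where
  (G_k)_{ij} = rho(|i - j|), (r_k)_i = rho(i), i,j = 1..k.
Equivalently, Durbin-Levinson gives phi_{kk} iteratively:
  phi_{11} = rho(1)
  phi_{kk} = [rho(k) - sum_{j=1..k-1} phi_{k-1,j} rho(k-j)]
            / [1 - sum_{j=1..k-1} phi_{k-1,j} rho(j)],
  phi_{k,j} = phi_{k-1,j} - phi_{kk} phi_{k-1,k-j},  j = 1..k-1.
Step k = 1:
  phi_11 = rho(1) = -0.0207.
Step k = 2:
  phi_22 = [rho(2) - phi_11 rho(1)] / [1 - phi_11 rho(1)] = [-0.5895 - (-0.0207)(-0.0207)] / [1 - (-0.0207)(-0.0207)]
         = -0.58992849 / 0.99957151 = -0.590181.
  Update: phi_21 = phi_11 - phi_22 phi_11 = -0.0207 - (-0.590181)(-0.0207) = -0.032917.
Step k = 3:
  phi_33 = [rho(3) - phi_21 rho(2) - phi_22 rho(1)] / [1 - phi_21 rho(1) - phi_22 rho(2)]
    numerator   = 0.1541 - (-0.032917)(-0.5895) - (-0.590181)(-0.0207) = 0.12247882
    denominator = 1 - (-0.032917)(-0.0207) - (-0.590181)(-0.5895) = 0.6514067
  phi_33 = 0.12247882 / 0.6514067 = 0.188.
Therefore phi_{33} = 0.1880.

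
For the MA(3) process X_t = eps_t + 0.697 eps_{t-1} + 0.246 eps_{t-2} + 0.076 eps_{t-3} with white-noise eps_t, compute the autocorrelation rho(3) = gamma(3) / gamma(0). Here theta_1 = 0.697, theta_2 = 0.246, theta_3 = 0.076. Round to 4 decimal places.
\rho(3) = 0.0490

For an MA(q) process with theta_0 = 1, the autocovariance is
  gamma(k) = sigma^2 * sum_{i=0..q-k} theta_i * theta_{i+k},
and rho(k) = gamma(k) / gamma(0). Sigma^2 cancels.
  numerator   = (1)*(0.076) = 0.076.
  denominator = (1)^2 + (0.697)^2 + (0.246)^2 + (0.076)^2 = 1.552101.
  rho(3) = 0.076 / 1.552101 = 0.0490.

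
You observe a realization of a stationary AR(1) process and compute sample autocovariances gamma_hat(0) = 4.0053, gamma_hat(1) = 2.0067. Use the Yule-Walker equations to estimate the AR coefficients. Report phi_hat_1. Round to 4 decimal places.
\hat\phi_{1} = 0.5010

The Yule-Walker equations for an AR(p) process read, in matrix form,
  Gamma_p phi = r_p,   with   (Gamma_p)_{ij} = gamma(|i - j|),
                       (r_p)_i = gamma(i),   i,j = 1..p.
Substitute the sample gammas (Toeplitz matrix and right-hand side of size 1):
  Gamma_p = [[4.0053]]
  r_p     = [2.0067]
With p = 1 this is the single equation gamma(0) phi_1 = gamma(1):
  phi_hat_1 = gamma(1) / gamma(0) = 2.0067 / 4.0053 = 0.5010.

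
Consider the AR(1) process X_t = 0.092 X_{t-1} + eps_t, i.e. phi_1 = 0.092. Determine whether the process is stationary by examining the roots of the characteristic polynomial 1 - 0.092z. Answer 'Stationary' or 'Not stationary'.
\text{Stationary}

The AR(p) characteristic polynomial is P(z) = 1 - 0.092z.
Stationarity requires all roots to lie outside the unit circle, i.e. |z| > 1 for every root.
This is linear in z: 1 + (-0.092) z = 0  =>  z = -1/(-0.092) = 10.869565,  |z| = 10.869565.
Moduli of all roots: 10.8696.
All moduli strictly greater than 1? Yes.
Verdict: Stationary.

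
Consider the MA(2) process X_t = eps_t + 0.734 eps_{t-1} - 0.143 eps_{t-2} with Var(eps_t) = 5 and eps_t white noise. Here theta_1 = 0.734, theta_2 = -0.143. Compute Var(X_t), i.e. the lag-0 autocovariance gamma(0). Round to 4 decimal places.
\gamma(0) = 7.7960

For an MA(q) process X_t = eps_t + sum_i theta_i eps_{t-i} with
Var(eps_t) = sigma^2, the variance is
  gamma(0) = sigma^2 * (1 + sum_i theta_i^2).
  sum_i theta_i^2 = (0.734)^2 + (-0.143)^2 = 0.538756 + 0.020449 = 0.559205.
  gamma(0) = 5 * (1 + 0.559205) = 5 * 1.559205 = 7.796025, which rounds to 7.7960.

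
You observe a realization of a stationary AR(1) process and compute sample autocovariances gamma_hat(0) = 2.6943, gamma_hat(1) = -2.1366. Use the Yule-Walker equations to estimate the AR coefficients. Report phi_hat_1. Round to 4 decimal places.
\hat\phi_{1} = -0.7930

The Yule-Walker equations for an AR(p) process read, in matrix form,
  Gamma_p phi = r_p,   with   (Gamma_p)_{ij} = gamma(|i - j|),
                       (r_p)_i = gamma(i),   i,j = 1..p.
Substitute the sample gammas (Toeplitz matrix and right-hand side of size 1):
  Gamma_p = [[2.6943]]
  r_p     = [-2.1366]
With p = 1 this is the single equation gamma(0) phi_1 = gamma(1):
  phi_hat_1 = gamma(1) / gamma(0) = -2.1366 / 2.6943 = -0.7930.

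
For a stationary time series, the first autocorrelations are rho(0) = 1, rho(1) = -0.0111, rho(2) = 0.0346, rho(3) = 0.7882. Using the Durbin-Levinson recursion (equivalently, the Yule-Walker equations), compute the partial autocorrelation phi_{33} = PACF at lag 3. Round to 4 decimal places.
\phi_{33} = 0.7900

The PACF at lag k is phi_{kk}, the last component of the solution
to the Yule-Walker system G_k phi = r_k where
  (G_k)_{ij} = rho(|i - j|), (r_k)_i = rho(i), i,j = 1..k.
Equivalently, Durbin-Levinson gives phi_{kk} iteratively:
  phi_{11} = rho(1)
  phi_{kk} = [rho(k) - sum_{j=1..k-1} phi_{k-1,j} rho(k-j)]
            / [1 - sum_{j=1..k-1} phi_{k-1,j} rho(j)],
  phi_{k,j} = phi_{k-1,j} - phi_{kk} phi_{k-1,k-j},  j = 1..k-1.
Step k = 1:
  phi_11 = rho(1) = -0.0111.
Step k = 2:
  phi_22 = [rho(2) - phi_11 rho(1)] / [1 - phi_11 rho(1)] = [0.0346 - (-0.0111)(-0.0111)] / [1 - (-0.0111)(-0.0111)]
         = 0.03447679 / 0.99987679 = 0.034481.
  Update: phi_21 = phi_11 - phi_22 phi_11 = -0.0111 - (0.034481)(-0.0111) = -0.010717.
Step k = 3:
  phi_33 = [rho(3) - phi_21 rho(2) - phi_22 rho(1)] / [1 - phi_21 rho(1) - phi_22 rho(2)]
    numerator   = 0.7882 - (-0.010717)(0.0346) - (0.034481)(-0.0111) = 0.78895356
    denominator = 1 - (-0.010717)(-0.0111) - (0.034481)(0.0346) = 0.99868799
  phi_33 = 0.78895356 / 0.99868799 = 0.79.
Therefore phi_{33} = 0.7900.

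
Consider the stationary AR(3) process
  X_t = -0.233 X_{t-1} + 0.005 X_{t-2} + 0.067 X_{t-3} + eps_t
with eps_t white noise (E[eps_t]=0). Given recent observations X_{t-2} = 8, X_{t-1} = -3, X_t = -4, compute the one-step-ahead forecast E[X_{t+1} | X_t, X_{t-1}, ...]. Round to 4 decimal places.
E[X_{t+1} \mid \mathcal F_t] = 1.4530

For an AR(p) model X_t = c + sum_i phi_i X_{t-i} + eps_t, the
one-step-ahead conditional mean is
  E[X_{t+1} | X_t, ...] = c + sum_i phi_i X_{t+1-i}.
Substitute known values:
  E[X_{t+1} | ...] = (-0.233) * (-4) + (0.005) * (-3) + (0.067) * (8)
                   = 1.4530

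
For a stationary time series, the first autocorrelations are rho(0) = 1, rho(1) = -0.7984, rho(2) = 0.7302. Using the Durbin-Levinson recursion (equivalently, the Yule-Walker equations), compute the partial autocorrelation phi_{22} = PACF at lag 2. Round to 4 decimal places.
\phi_{22} = 0.2558

The PACF at lag k is phi_{kk}, the last component of the solution
to the Yule-Walker system G_k phi = r_k where
  (G_k)_{ij} = rho(|i - j|), (r_k)_i = rho(i), i,j = 1..k.
Equivalently, Durbin-Levinson gives phi_{kk} iteratively:
  phi_{11} = rho(1)
  phi_{kk} = [rho(k) - sum_{j=1..k-1} phi_{k-1,j} rho(k-j)]
            / [1 - sum_{j=1..k-1} phi_{k-1,j} rho(j)],
  phi_{k,j} = phi_{k-1,j} - phi_{kk} phi_{k-1,k-j},  j = 1..k-1.
Step k = 1:
  phi_11 = rho(1) = -0.7984.
Step k = 2:
  phi_22 = [rho(2) - phi_11 rho(1)] / [1 - phi_11 rho(1)] = [0.7302 - (-0.7984)(-0.7984)] / [1 - (-0.7984)(-0.7984)]
         = 0.09275744 / 0.36255744 = 0.2558.
Therefore phi_{22} = 0.2558.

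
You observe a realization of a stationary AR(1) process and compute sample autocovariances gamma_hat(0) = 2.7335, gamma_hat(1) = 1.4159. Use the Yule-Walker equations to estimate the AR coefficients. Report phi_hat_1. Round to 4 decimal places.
\hat\phi_{1} = 0.5180

The Yule-Walker equations for an AR(p) process read, in matrix form,
  Gamma_p phi = r_p,   with   (Gamma_p)_{ij} = gamma(|i - j|),
                       (r_p)_i = gamma(i),   i,j = 1..p.
Substitute the sample gammas (Toeplitz matrix and right-hand side of size 1):
  Gamma_p = [[2.7335]]
  r_p     = [1.4159]
With p = 1 this is the single equation gamma(0) phi_1 = gamma(1):
  phi_hat_1 = gamma(1) / gamma(0) = 1.4159 / 2.7335 = 0.5180.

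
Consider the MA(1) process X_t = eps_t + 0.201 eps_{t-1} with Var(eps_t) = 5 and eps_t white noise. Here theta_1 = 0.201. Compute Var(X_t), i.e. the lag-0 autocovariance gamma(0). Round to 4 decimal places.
\gamma(0) = 5.2020

For an MA(q) process X_t = eps_t + sum_i theta_i eps_{t-i} with
Var(eps_t) = sigma^2, the variance is
  gamma(0) = sigma^2 * (1 + sum_i theta_i^2).
  sum_i theta_i^2 = (0.201)^2 = 0.040401.
  gamma(0) = 5 * (1 + 0.040401) = 5 * 1.040401 = 5.202005, which rounds to 5.2020.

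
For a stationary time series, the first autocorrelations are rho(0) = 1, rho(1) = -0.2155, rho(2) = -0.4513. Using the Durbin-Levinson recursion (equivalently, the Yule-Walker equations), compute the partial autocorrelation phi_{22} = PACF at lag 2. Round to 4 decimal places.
\phi_{22} = -0.5220

The PACF at lag k is phi_{kk}, the last component of the solution
to the Yule-Walker system G_k phi = r_k where
  (G_k)_{ij} = rho(|i - j|), (r_k)_i = rho(i), i,j = 1..k.
Equivalently, Durbin-Levinson gives phi_{kk} iteratively:
  phi_{11} = rho(1)
  phi_{kk} = [rho(k) - sum_{j=1..k-1} phi_{k-1,j} rho(k-j)]
            / [1 - sum_{j=1..k-1} phi_{k-1,j} rho(j)],
  phi_{k,j} = phi_{k-1,j} - phi_{kk} phi_{k-1,k-j},  j = 1..k-1.
Step k = 1:
  phi_11 = rho(1) = -0.2155.
Step k = 2:
  phi_22 = [rho(2) - phi_11 rho(1)] / [1 - phi_11 rho(1)] = [-0.4513 - (-0.2155)(-0.2155)] / [1 - (-0.2155)(-0.2155)]
         = -0.49774025 / 0.95355975 = -0.522.
Therefore phi_{22} = -0.5220.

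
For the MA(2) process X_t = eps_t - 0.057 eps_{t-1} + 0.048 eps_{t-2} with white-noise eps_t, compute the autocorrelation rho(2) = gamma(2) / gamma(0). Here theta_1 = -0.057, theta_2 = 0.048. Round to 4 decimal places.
\rho(2) = 0.0477

For an MA(q) process with theta_0 = 1, the autocovariance is
  gamma(k) = sigma^2 * sum_{i=0..q-k} theta_i * theta_{i+k},
and rho(k) = gamma(k) / gamma(0). Sigma^2 cancels.
  numerator   = (1)*(0.048) = 0.048.
  denominator = (1)^2 + (-0.057)^2 + (0.048)^2 = 1.005553.
  rho(2) = 0.048 / 1.005553 = 0.0477.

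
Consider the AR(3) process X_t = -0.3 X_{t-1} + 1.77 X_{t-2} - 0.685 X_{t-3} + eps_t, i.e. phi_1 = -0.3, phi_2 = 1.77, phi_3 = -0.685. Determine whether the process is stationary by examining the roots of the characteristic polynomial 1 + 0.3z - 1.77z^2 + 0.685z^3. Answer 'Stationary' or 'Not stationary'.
\text{Not stationary}

The AR(p) characteristic polynomial is P(z) = 1 + 0.3z - 1.77z^2 + 0.685z^3.
Stationarity requires all roots to lie outside the unit circle, i.e. |z| > 1 for every root.
Degree 3: look for a simple real root z0 first, then factor out (1 - z/z0) and solve the remaining quadratic.
Testing z0 = 2: P(2) = 1 + (0.3)(2) + (-1.77)(2)^2 + (0.685)(2)^3
  = 1 + (0.6) + (-7.08) + (5.48) = 0.  So z_0 = 2 is a root, |z_0| = 2.
Divide out the factor (1 - 0.5 z) = (1 - z/z0) (since 1/z0 = 0.5):
  P(z) = (1 - 0.5 z)(1 + (0.8) z + (-1.37) z^2)
  [check: z-coef 0.8 - (0.5) = 0.3; z^2-coef -1.37 - (0.5)(0.8) = -1.77; z^3-coef -(0.5)(-1.37) = 0.685.]
Remaining roots from the quadratic factor 1 + (0.8) z + (-1.37) z^2:
  Set 1 + (0.8) z + (-1.37) z^2 = 0, i.e. a z^2 + b z + c = 0 with a = -1.37, b = 0.8, c = 1.
  Discriminant D = b^2 - 4ac = (0.8)^2 - 4*(-1.37)*1 = 0.64 - (-5.48) = 6.12.
  D >= 0, so the roots are real: z = (-b +/- sqrt(D)) / (2a) = (-0.8 +/- 2.473863) / (-2.74).
    z_1 = (-0.8 + 2.473863) / (-2.74) = -0.6109,   |z_1| = 0.6109.
    z_2 = (-0.8 - 2.473863) / (-2.74) = 1.1948,   |z_2| = 1.1948.
Moduli of all roots: 2.0000, 0.6109, 1.1948.
All moduli strictly greater than 1? No.
Verdict: Not stationary.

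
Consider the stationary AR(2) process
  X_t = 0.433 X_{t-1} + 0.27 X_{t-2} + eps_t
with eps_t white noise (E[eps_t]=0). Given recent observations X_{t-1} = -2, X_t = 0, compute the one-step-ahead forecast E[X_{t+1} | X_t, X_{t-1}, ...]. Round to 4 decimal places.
E[X_{t+1} \mid \mathcal F_t] = -0.5400

For an AR(p) model X_t = c + sum_i phi_i X_{t-i} + eps_t, the
one-step-ahead conditional mean is
  E[X_{t+1} | X_t, ...] = c + sum_i phi_i X_{t+1-i}.
Substitute known values:
  E[X_{t+1} | ...] = (0.433) * (0) + (0.27) * (-2)
                   = -0.5400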